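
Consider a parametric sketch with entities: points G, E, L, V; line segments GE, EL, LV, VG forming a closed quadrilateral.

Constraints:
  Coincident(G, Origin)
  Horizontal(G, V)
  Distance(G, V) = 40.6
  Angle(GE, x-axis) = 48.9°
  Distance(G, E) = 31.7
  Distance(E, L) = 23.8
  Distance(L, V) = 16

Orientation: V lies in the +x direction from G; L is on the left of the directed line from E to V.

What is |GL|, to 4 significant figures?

46.01

G is at the origin; GV is horizontal with |GV| = 40.6 and V in +x, so V = (40.6, 0). GE runs at 48.9° with |GE| = 31.7, so E = (20.84, 23.89). L is determined by |EL| = 23.8 and |LV| = 16.0 together: it lies at the intersection of circle(E, 23.8) and circle(V, 16.0). With |EV| = 31.00, the foot of the radical line on EV is 20.51 from E and the perpendicular offset is √(23.8² − 20.51²) = 12.08. Taking the left-of-EV solution: L = (43.22, 15.78).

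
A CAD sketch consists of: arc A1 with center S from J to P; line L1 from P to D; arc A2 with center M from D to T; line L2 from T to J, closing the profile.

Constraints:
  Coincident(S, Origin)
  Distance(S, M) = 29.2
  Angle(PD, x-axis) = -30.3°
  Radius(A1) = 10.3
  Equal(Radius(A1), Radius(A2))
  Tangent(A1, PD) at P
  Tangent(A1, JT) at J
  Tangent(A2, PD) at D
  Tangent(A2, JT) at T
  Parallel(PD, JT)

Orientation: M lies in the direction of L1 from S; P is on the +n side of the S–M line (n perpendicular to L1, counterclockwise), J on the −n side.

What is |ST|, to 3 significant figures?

31.0

Tangency of A1 to both parallel lines with radius 10.3 puts P and J at S ± 10.3·n: P = (5.20, 8.89), J = (-5.20, -8.89). Equal radii place D and T the same way about M: D = M + 10.3·n = (30.4, -5.84), T = M − 10.3·n = (20.0, -23.6). Then |ST| = |T − S| = 31.0.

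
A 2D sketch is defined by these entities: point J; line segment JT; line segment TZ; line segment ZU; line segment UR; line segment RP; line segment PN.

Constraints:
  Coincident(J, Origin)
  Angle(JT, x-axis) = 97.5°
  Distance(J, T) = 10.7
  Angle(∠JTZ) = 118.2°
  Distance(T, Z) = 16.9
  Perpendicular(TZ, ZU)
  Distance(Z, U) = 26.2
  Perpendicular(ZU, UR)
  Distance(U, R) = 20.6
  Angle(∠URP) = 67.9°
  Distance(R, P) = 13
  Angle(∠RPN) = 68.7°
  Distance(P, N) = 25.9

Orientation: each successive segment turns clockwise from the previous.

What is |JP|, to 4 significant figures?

7.833

J is at the origin; JT runs at 97.5° with length 10.7, so T = (-1.397, 10.61). ∠JTZ = 118.2° gives TZ at 35.70° from the x-axis; with |TZ| = 16.9, Z = (12.33, 20.47). TZ ⟂ ZU, so ZU runs at -54.30°; with |ZU| = 26.2, U = (27.62, -0.8063). ZU ⟂ UR, so UR runs at -144.3°; with |UR| = 20.6, R = (10.89, -12.83). ∠URP = 67.9° gives RP at 103.6° from the x-axis; with |RP| = 13.0, P = (7.831, -0.1917). Then |JP| = |P − J| = 7.833.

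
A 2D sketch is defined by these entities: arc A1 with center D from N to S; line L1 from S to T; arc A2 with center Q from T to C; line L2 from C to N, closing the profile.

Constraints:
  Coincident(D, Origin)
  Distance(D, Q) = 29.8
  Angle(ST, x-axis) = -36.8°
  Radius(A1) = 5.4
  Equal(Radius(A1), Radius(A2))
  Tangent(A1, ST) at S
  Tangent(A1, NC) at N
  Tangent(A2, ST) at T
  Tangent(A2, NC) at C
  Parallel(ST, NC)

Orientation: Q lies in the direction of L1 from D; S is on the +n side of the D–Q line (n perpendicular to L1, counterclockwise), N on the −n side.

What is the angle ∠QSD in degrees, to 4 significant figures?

79.73°

The slot axis is L1's direction at -36.8°, so u = (cos -36.8°, sin -36.8°) = (0.8007, -0.5990) and n = (−sin -36.8°, cos -36.8°) = (0.5990, 0.8007). D is at the origin and Q lies 29.8 along u from D, so Q = 29.8·u = (23.86, -17.85). Tangency of A1 to both parallel lines with radius 5.4 puts S and N at D ± 5.4·n: S = (3.235, 4.324), N = (-3.235, -4.324). Then cos ∠QSD = SQ·SD / (|SQ||SD|), giving 79.73°.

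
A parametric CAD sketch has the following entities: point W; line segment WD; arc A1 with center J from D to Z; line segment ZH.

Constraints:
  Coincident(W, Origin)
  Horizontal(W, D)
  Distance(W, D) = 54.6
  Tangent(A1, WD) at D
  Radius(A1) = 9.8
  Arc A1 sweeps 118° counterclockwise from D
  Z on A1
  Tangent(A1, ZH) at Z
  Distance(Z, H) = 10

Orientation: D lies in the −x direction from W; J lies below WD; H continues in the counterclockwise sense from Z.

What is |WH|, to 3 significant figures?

63.0

W is at the origin; WD is horizontal with |WD| = 54.6 and D on the −x side, so D = (-54.6, 0.00). The tangent condition forces JD to be normal to WD, so J = D + (0, -9.8) = (-54.6, -9.80). On A1, D sits at bearing 90° from J; a 118° counterclockwise sweep puts Z at bearing 208°, so Z = J + 9.8·(cos 208°, sin 208°) = (-63.3, -14.4). A1 meets ZH tangentially, so JZ is at right angles to ZH, so ZH runs along (−sin 208°, cos 208°); with |ZH| = 10.0, H = (-58.6, -23.2). Then |WH| = |H − W| = 63.0.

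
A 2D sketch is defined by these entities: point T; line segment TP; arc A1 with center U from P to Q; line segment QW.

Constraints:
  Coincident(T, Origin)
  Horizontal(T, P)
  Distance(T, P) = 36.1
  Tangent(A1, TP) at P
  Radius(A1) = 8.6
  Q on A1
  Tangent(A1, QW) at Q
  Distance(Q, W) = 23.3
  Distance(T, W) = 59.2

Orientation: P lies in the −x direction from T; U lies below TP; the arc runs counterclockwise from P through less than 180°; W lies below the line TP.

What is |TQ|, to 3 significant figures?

44.4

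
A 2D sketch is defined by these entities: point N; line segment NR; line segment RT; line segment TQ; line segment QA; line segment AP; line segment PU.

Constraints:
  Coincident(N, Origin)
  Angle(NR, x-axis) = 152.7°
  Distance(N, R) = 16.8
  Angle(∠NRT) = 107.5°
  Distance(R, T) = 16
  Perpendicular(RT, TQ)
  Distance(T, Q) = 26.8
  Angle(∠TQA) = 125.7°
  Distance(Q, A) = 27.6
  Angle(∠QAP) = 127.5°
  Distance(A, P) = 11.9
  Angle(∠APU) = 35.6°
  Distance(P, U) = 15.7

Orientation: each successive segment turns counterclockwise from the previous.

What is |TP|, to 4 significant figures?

51.97

N is at the origin; NR runs at 152.7° with length 16.8, so R = (-14.93, 7.705). ∠NRT = 107.5° gives RT at -134.8° from the x-axis; with |RT| = 16.0, T = (-26.20, -3.648). The perpendicularity gives TQ at right angles to RT, so TQ runs at -44.80°; with |TQ| = 26.8, Q = (-7.186, -22.53). ∠TQA = 125.7° gives QA at 9.500° from the x-axis; with |QA| = 27.6, A = (20.04, -17.98). ∠QAP = 127.5° gives AP at 62.00° from the x-axis; with |AP| = 11.9, P = (25.62, -7.470). Then |TP| = |P − T| = 51.97.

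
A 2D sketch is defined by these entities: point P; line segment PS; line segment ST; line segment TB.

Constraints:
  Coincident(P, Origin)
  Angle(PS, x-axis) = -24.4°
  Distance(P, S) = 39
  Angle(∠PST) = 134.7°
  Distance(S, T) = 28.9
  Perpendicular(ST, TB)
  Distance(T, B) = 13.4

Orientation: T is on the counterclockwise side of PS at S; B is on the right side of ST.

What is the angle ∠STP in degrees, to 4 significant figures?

26.20°

P is at the origin; PS runs at -24.4° with length 39.0, so S = 39.0·(cos -24.4°, sin -24.4°) = (35.52, -16.11). ∠PST = 134.7°, so ST runs at -24.4° + (180° − 134.7°) = 20.90° from the x-axis; with |ST| = 28.9, T = S + 28.9·(cos 20.90°, sin 20.90°) = (62.52, -5.801). Then cos ∠STP = TS·TP / (|TS||TP|), giving 26.20°.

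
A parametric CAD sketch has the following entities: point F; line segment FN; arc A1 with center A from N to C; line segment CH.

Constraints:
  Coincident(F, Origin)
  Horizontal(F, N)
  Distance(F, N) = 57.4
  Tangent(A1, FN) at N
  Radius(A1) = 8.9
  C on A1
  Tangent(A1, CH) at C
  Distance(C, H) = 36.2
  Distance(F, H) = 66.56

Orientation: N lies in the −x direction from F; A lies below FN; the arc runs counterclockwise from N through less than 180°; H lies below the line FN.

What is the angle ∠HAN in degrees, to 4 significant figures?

166.8°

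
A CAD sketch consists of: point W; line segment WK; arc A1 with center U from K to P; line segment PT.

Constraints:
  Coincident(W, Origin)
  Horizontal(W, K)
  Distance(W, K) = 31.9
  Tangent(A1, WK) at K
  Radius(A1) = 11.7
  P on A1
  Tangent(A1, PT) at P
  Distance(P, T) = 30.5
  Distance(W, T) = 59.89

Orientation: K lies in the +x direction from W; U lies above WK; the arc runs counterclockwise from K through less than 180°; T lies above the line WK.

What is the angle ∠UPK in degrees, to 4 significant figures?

43.41°

Checks: ∠(UK, KW) = 90.00° ✓; |UP| = 11.70 ✓; ∠(UP, PT) = 90.00° ✓; |PT| = 30.50 ✓; |WT| = 59.89 ✓.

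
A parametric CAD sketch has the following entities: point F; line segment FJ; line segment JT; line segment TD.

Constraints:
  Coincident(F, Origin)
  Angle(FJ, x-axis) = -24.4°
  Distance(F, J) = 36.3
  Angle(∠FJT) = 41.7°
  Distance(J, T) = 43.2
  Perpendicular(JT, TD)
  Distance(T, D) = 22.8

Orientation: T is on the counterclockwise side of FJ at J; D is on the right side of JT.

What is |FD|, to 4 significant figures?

49.63

F is at the origin; FJ runs at -24.4° with length 36.3, so J = 36.3·(cos -24.4°, sin -24.4°) = (33.06, -15.00). ∠FJT = 41.7°, so JT runs at -24.4° + (180° − 41.7°) = 113.9° from the x-axis; with |JT| = 43.2, T = J + 43.2·(cos 113.9°, sin 113.9°) = (15.56, 24.50). JT ⟂ TD; with |TD| = 22.8 on the right of JT, D = T + 22.8·(0.9143, 0.4051) = (36.40, 33.74). Then |FD| = |D − F| = 49.63.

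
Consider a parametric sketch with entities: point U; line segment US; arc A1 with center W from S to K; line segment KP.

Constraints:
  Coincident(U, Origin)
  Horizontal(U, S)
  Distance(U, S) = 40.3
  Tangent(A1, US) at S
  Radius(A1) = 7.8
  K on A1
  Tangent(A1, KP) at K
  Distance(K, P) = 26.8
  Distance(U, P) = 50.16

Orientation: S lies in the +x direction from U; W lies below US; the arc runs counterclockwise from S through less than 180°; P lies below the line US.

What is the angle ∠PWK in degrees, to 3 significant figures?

73.8°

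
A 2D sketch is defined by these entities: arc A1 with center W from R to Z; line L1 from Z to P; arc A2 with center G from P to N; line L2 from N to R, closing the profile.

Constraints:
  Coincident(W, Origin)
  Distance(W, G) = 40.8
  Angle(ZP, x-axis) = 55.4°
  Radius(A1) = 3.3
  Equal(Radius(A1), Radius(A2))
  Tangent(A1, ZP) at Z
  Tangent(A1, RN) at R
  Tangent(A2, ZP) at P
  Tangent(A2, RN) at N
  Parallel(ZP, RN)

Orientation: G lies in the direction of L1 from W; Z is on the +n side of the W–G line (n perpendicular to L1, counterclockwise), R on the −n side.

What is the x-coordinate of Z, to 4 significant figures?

-2.716

The slot axis is L1's direction at 55.4°, so u = (cos 55.4°, sin 55.4°) = (0.5678, 0.8231) and n = (−sin 55.4°, cos 55.4°) = (-0.8231, 0.5678). W is at the origin and G lies 40.8 along u from W, so G = 40.8·u = (23.17, 33.58). Tangency of A1 to both parallel lines with radius 3.3 puts Z and R at W ± 3.3·n: Z = (-2.716, 1.874), R = (2.716, -1.874). So Z.x = -2.716.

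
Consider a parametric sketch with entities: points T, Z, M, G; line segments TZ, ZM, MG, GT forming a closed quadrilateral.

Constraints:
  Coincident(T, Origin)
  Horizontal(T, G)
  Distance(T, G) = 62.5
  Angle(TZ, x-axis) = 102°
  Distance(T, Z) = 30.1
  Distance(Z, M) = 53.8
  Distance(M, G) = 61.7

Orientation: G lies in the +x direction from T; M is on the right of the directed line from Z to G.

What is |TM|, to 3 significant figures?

23.7

Checks: |ZM| = 53.80 ✓; |MG| = 61.70 ✓.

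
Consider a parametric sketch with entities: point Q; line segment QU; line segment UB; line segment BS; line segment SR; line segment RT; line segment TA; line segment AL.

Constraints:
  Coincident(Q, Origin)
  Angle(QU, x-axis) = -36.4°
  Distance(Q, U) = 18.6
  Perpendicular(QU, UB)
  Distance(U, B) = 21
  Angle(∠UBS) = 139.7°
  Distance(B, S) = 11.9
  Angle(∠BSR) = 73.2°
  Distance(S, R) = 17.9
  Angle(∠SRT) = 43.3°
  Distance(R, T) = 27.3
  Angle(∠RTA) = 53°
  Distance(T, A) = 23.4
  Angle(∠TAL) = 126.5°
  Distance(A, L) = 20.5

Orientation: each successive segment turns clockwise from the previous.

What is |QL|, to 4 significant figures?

32.94

∠RTA = 53.0° gives TA at -177.2° from the x-axis; with |TA| = 23.4, A = (-13.88, -34.93). ∠TAL = 126.5° gives AL at 129.3° from the x-axis; with |AL| = 20.5, L = (-26.86, -19.06). Then |QL| = |L − Q| = 32.94.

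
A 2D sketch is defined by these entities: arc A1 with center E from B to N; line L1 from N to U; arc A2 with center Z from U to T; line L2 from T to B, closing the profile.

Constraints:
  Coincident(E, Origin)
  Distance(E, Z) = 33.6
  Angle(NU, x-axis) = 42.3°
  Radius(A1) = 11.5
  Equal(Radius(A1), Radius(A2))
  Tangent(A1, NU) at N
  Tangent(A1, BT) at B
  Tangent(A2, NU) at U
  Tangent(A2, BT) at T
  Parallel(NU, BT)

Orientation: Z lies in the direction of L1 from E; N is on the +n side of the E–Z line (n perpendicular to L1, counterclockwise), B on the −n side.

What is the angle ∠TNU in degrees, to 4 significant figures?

34.39°

The slot axis is L1's direction at 42.3°, so u = (cos 42.3°, sin 42.3°) = (0.7396, 0.6730) and n = (−sin 42.3°, cos 42.3°) = (-0.6730, 0.7396). E is at the origin and Z lies 33.6 along u from E, so Z = 33.6·u = (24.85, 22.61). Tangency of A1 to both parallel lines with radius 11.5 puts N and B at E ± 11.5·n: N = (-7.740, 8.506), B = (7.740, -8.506). Equal radii place U and T the same way about Z: U = Z + 11.5·n = (17.11, 31.12), T = Z − 11.5·n = (32.59, 14.11). Then cos ∠TNU = NT·NU / (|NT||NU|), giving 34.39°.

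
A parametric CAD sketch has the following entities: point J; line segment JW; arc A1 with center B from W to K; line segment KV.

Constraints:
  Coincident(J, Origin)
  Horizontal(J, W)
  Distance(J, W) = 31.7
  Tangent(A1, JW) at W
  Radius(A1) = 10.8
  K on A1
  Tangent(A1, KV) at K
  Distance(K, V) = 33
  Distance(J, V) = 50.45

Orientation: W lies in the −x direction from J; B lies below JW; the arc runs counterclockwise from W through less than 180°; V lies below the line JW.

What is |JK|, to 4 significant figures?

44.09

Checks: |BK| = 10.80 ✓; ∠(BK, KV) = 90.00° ✓; |KV| = 33.00 ✓; |JV| = 50.45 ✓.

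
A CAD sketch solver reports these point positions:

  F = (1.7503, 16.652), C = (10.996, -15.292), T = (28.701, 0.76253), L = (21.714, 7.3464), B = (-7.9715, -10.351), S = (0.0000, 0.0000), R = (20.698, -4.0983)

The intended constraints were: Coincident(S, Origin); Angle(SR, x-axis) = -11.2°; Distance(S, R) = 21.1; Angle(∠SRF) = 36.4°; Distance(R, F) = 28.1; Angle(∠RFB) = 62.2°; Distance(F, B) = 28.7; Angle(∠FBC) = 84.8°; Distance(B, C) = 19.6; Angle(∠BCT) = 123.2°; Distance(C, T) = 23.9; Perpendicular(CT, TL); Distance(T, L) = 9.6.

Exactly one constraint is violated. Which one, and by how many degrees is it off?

Perpendicular(CT, TL) — off by 4.50°.

S = (0.00, 0.00) ✓; SR at -11.20° ✓; |SR| = 21.10 ✓; ∠SRF = 36.40° ✓; |RF| = 28.10 ✓; ∠RFB = 62.20° ✓; |FB| = 28.70 ✓; ∠FBC = 84.80° ✓; |BC| = 19.60 ✓; ∠BCT = 123.2° ✓; |CT| = 23.90 ✓; ∠(CT, TL) = 94.50° ✗; |TL| = 9.600 ✓.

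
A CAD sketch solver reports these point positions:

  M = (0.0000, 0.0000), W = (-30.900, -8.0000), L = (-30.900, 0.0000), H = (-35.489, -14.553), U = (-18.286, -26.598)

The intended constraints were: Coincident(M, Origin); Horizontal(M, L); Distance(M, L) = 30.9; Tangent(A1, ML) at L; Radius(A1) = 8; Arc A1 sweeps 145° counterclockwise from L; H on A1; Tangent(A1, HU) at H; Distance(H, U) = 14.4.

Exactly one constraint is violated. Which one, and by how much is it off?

Distance(H, U) = 14.4 — off by 6.60.

M = (0.00, 0.00) ✓; M.y = 0.00, L.y = 0.00 ✓; |ML| = 30.90 ✓; ∠(WL, LM) = 90.00° ✓; |WL| = 8.000 ✓; bearing(W→H) − bearing(W→L) = 145.0° ✓; |WH| = 8.000 ✓; ∠(WH, HU) = 90.00° ✓; |HU| = 21.00 ✗.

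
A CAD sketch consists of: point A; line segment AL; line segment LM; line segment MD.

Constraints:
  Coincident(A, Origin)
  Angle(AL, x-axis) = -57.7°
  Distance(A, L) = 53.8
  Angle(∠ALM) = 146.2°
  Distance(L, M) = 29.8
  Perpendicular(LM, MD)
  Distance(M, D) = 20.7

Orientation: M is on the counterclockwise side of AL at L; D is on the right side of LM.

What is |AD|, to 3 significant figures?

90.1

A is at the origin; AL runs at -57.7° with length 53.8, so L = 53.8·(cos -57.7°, sin -57.7°) = (28.7, -45.5). ∠ALM = 146.2°, so LM runs at -57.7° + (180° − 146.2°) = -23.9° from the x-axis; with |LM| = 29.8, M = L + 29.8·(cos -23.9°, sin -23.9°) = (56.0, -57.5). The perpendicularity gives MD at right angles to LM; with |MD| = 20.7 on the right of LM, D = M + 20.7·(-0.405, -0.914) = (47.6, -76.5). Then |AD| = |D − A| = 90.1.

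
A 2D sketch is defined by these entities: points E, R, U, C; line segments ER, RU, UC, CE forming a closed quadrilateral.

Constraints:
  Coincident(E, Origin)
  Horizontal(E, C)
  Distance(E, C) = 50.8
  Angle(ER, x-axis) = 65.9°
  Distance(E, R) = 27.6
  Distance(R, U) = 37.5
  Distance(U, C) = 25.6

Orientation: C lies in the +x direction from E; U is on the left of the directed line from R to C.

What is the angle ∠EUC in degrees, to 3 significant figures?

66.9°

E is at the origin; E and C share the same y with |EC| = 50.8 and C in +x, so C = (50.8, 0). ER runs at 65.9° with |ER| = 27.6, so R = (11.3, 25.2). U is determined by |RU| = 37.5 and |UC| = 25.6 together: it lies at the intersection of circle(R, 37.5) and circle(C, 25.6). With |RC| = 46.9, the foot of the radical line on RC is 31.4 from R and the perpendicular offset is √(37.5² − 31.4²) = 20.4. Taking the left-of-RC solution: U = (48.8, 25.5).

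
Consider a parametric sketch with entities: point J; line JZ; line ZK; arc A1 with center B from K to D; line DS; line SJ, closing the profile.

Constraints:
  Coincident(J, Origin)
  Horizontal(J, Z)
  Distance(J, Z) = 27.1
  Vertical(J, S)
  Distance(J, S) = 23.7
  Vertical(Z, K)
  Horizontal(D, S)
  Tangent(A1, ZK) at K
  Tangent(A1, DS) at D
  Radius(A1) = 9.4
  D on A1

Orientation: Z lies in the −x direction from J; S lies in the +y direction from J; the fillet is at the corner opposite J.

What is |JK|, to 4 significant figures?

30.64

J is at the origin; JZ is horizontal with |JZ| = 27.1 and Z on the −x side, so Z = (-27.10, 0.000). JS is vertical with |JS| = 23.7 and S on the +y side, so S = (0.000, 23.70). The virtual corner opposite J is at (-27.10, 23.70). Tangency of A1 to ZK means the radius BK is perpendicular to ZK and A1 meets DS tangentially, so BD is at right angles to DS, with radius 9.4, so the center B sits 9.4 in from both sides at B = (-17.70, 14.30). That places the tangent points at K = (-27.10, 14.30) on ZK and D = (-17.70, 23.70) on DS. Then |JK| = |K − J| = 30.64.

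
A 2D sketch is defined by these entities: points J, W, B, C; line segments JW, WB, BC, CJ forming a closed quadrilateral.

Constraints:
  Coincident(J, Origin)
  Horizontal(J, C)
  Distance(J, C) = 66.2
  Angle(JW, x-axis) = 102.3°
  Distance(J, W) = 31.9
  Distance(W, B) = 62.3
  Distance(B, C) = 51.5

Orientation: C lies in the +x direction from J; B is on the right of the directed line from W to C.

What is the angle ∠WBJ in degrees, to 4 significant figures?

13.97°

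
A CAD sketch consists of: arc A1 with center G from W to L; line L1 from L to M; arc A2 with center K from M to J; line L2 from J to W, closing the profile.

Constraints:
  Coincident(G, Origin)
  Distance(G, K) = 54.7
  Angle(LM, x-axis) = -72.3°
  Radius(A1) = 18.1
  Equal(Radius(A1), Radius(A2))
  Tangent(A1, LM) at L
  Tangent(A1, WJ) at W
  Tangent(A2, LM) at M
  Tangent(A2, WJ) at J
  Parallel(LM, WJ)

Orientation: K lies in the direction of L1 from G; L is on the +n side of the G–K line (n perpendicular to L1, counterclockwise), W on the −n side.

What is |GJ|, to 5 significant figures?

57.617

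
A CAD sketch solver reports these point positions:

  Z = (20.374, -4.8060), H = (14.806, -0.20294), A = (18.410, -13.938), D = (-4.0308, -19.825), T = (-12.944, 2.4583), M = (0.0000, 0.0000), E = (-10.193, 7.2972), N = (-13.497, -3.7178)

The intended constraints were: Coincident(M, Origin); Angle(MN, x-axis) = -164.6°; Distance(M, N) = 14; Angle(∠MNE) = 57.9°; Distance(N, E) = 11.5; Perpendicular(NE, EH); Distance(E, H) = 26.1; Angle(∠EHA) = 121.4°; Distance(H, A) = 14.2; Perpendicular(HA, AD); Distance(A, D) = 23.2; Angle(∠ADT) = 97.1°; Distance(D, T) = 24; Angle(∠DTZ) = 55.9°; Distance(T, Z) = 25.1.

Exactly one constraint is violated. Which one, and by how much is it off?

Distance(T, Z) = 25.1 — off by 9.00.

M = (0.00, 0.00) ✓; MN at -164.6° ✓; |MN| = 14.00 ✓; ∠MNE = 57.90° ✓; |NE| = 11.50 ✓; ∠(NE, EH) = 90.00° ✓; |EH| = 26.10 ✓; ∠EHA = 121.4° ✓; |HA| = 14.20 ✓; ∠(HA, AD) = 90.00° ✓; |AD| = 23.20 ✓; ∠ADT = 97.10° ✓; |DT| = 24.00 ✓; ∠DTZ = 55.90° ✓; |TZ| = 34.10 ✗.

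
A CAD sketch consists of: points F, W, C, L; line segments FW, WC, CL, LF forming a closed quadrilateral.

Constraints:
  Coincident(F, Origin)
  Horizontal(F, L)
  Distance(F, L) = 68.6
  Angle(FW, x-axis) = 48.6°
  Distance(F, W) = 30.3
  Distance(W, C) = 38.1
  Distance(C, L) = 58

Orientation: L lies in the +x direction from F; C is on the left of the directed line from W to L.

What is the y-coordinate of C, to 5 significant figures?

52.460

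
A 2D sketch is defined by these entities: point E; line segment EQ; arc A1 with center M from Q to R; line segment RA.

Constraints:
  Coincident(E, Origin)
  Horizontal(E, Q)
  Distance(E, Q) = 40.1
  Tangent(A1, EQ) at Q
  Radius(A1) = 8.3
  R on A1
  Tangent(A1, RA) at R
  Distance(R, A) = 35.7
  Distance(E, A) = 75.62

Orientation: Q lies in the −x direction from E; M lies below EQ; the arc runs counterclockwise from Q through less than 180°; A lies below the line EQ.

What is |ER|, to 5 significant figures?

46.630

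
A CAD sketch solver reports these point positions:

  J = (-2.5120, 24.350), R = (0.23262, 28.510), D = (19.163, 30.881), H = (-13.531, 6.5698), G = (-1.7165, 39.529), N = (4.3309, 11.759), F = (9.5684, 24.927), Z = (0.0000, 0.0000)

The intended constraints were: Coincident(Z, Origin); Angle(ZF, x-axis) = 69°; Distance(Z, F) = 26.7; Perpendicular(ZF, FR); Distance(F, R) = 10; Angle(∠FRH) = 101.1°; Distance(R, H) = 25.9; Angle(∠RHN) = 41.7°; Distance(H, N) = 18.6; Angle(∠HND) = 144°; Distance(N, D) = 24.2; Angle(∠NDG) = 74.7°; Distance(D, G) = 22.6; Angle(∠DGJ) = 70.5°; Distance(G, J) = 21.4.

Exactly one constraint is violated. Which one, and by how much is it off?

Distance(G, J) = 21.4 — off by 6.20.

Z = (0.00, 0.00) ✓; ZF at 69.00° ✓; |ZF| = 26.70 ✓; ∠(ZF, FR) = 90.00° ✓; |FR| = 10.00 ✓; ∠FRH = 101.1° ✓; |RH| = 25.90 ✓; ∠RHN = 41.70° ✓; |HN| = 18.60 ✓; ∠HND = 144.0° ✓; |ND| = 24.20 ✓; ∠NDG = 74.70° ✓; |DG| = 22.60 ✓; ∠DGJ = 70.50° ✓; |GJ| = 15.20 ✗.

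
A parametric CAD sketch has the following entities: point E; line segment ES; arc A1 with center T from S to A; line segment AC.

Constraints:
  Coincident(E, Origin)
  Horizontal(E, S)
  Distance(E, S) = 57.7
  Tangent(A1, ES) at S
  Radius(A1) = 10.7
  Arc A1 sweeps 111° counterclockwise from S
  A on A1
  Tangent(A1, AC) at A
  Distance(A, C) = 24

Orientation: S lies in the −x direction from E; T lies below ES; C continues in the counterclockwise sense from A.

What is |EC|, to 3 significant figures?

69.7

On A1, S sits at bearing 90° from T; a 111° counterclockwise sweep puts A at bearing 201°, so A = T + 10.7·(cos 201°, sin 201°) = (-67.7, -14.5). The tangent condition forces TA to be normal to AC, so AC runs along (−sin 201°, cos 201°); with |AC| = 24.0, C = (-59.1, -36.9). Then |EC| = |C − E| = 69.7.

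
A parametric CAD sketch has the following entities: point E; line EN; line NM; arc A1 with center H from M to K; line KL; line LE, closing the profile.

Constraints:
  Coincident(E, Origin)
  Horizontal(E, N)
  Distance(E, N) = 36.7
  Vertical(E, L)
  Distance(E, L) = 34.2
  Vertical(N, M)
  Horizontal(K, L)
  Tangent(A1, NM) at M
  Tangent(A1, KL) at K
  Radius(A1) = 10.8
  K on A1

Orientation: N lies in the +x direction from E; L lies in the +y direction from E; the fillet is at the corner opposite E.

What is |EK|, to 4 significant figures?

42.90

E is at the origin; EN is horizontal with |EN| = 36.7 and N on the +x side, so N = (36.70, 0.000). EL is vertical with |EL| = 34.2 and L on the +y side, so L = (0.000, 34.20). The virtual corner opposite E is at (36.70, 34.20). Since A1 is tangent to NM there, HM ⟂ NM and the tangent condition forces HK to be normal to KL, with radius 10.8, so the center H sits 10.8 in from both sides at H = (25.90, 23.40). That places the tangent points at M = (36.70, 23.40) on NM and K = (25.90, 34.20) on KL. Then |EK| = |K − E| = 42.90.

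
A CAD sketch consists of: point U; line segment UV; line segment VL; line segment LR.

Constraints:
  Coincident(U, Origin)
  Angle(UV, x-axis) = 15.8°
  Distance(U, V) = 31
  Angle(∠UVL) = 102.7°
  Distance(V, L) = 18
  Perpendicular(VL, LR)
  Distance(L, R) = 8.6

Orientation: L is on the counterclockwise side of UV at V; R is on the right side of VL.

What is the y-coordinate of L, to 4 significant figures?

26.41

U is at the origin; UV runs at 15.8° with length 31.0, so V = 31.0·(cos 15.8°, sin 15.8°) = (29.83, 8.441). ∠UVL = 102.7°, so VL runs at 15.8° + (180° − 102.7°) = 93.10° from the x-axis; with |VL| = 18.0, L = V + 18.0·(cos 93.10°, sin 93.10°) = (28.86, 26.41). So L.y = 26.41.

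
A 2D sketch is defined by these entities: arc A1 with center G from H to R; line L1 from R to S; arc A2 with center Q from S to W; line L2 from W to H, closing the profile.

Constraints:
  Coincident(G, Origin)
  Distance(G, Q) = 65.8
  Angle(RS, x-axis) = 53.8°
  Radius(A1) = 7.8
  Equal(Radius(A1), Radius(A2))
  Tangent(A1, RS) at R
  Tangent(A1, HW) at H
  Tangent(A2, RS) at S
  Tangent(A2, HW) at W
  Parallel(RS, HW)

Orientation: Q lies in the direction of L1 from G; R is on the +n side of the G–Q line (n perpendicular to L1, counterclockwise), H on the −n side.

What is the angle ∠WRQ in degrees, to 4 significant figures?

6.577°

The slot axis is L1's direction at 53.8°, so u = (cos 53.8°, sin 53.8°) = (0.5906, 0.8070) and n = (−sin 53.8°, cos 53.8°) = (-0.8070, 0.5906). G is at the origin and Q lies 65.8 along u from G, so Q = 65.8·u = (38.86, 53.10). Tangency of A1 to both parallel lines with radius 7.8 puts R and H at G ± 7.8·n: R = (-6.294, 4.607), H = (6.294, -4.607). Equal radii place S and W the same way about Q: S = Q + 7.8·n = (32.57, 57.70), W = Q − 7.8·n = (45.16, 48.49). Then cos ∠WRQ = RW·RQ / (|RW||RQ|), giving 6.577°.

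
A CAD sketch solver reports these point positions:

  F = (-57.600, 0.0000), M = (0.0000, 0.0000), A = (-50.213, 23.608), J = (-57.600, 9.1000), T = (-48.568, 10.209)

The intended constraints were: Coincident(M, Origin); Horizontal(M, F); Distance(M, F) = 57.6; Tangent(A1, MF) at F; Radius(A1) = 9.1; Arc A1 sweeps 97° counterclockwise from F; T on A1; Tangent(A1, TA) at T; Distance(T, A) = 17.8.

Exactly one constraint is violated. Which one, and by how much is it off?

Distance(T, A) = 17.8 — off by 4.30.

M = (0.00, 0.00) ✓; M.y = 0.00, F.y = 0.00 ✓; |MF| = 57.60 ✓; ∠(JF, FM) = 90.00° ✓; |JF| = 9.100 ✓; bearing(J→T) − bearing(J→F) = 97.00° ✓; |JT| = 9.100 ✓; ∠(JT, TA) = 90.00° ✓; |TA| = 13.50 ✗.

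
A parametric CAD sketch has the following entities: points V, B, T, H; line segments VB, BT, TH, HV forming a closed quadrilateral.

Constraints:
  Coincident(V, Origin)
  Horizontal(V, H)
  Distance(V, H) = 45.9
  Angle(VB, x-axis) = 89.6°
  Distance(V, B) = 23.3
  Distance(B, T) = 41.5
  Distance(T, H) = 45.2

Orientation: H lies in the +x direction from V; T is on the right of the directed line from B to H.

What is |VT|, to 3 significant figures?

18.5

Checks: |BT| = 41.50 ✓; |TH| = 45.20 ✓.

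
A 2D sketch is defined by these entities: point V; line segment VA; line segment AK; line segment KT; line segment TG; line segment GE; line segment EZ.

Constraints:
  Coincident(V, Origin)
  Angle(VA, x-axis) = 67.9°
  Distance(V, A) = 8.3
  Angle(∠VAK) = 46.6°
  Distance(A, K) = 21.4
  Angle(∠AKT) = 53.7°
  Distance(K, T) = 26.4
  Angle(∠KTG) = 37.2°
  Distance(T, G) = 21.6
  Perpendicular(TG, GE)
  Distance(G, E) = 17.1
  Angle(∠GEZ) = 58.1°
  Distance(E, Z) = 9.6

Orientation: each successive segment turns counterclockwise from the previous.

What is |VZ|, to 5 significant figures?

11.991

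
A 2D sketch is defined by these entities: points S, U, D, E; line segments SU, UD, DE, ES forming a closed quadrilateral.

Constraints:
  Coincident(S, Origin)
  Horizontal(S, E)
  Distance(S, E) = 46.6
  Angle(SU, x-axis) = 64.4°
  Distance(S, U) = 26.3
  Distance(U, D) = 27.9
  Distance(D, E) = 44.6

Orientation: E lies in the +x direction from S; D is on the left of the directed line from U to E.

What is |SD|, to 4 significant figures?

53.13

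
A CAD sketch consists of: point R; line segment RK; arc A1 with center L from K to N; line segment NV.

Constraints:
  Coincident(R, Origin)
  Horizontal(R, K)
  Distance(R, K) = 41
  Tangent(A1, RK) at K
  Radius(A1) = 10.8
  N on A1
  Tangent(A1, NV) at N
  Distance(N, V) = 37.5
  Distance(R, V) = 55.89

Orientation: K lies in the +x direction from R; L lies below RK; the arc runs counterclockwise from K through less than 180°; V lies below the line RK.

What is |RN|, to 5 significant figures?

31.949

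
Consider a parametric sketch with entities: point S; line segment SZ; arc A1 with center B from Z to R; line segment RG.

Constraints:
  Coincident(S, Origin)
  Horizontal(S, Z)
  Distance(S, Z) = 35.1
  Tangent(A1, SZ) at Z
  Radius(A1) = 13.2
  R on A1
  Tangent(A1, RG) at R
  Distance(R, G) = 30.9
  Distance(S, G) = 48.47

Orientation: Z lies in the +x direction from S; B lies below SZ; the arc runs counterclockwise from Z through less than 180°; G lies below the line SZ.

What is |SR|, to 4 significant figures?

25.37

S is at the origin; S and Z share the same y with |SZ| = 35.1 and Z on the +x side, so Z = (35.10, 0.000). A1 meets SZ tangentially, so BZ is at right angles to SZ, so B = Z + (0, -13.2) = (35.10, -13.20). Since BR ⟂ RG (tangency), |BG| = √(13.2² + 30.9²) = 33.60 regardless of where R sits on A1. So G lies on both circle(S, 48.47) and circle(B, 33.60); the below-SZ intersection is G = (20.98, -43.69). R is the foot of the tangent from G: R = (21.91, -12.81).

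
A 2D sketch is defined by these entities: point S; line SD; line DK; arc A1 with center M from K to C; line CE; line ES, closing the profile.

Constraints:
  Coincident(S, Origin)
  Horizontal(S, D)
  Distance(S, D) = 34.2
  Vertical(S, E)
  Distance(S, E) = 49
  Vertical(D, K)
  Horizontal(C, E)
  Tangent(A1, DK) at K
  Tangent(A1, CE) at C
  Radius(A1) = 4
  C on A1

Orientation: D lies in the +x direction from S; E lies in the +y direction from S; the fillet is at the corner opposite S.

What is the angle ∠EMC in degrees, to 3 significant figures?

82.5°

S is at the origin; SD is horizontal with |SD| = 34.2 and D on the +x side, so D = (34.2, 0.00). SE is vertical with |SE| = 49.0 and E on the +y side, so E = (0.00, 49.0). The virtual corner opposite S is at (34.2, 49.0). Tangency of A1 to DK means the radius MK is perpendicular to DK and the tangent condition forces MC to be normal to CE, with radius 4.0, so the center M sits 4.0 in from both sides at M = (30.2, 45.0). That places the tangent points at K = (34.2, 45.0) on DK and C = (30.2, 49.0) on CE. Then cos ∠EMC = ME·MC / (|ME||MC|), giving 82.5°.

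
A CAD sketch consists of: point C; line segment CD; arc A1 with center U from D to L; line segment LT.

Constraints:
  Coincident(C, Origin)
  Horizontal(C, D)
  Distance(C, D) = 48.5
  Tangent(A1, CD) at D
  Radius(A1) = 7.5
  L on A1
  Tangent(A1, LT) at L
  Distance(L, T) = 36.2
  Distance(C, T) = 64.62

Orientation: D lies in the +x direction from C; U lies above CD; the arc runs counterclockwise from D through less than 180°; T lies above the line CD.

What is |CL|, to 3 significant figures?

56.5

Checks: ∠(UD, DC) = 90.00° ✓; |UL| = 7.500 ✓; ∠(UL, LT) = 90.00° ✓; |LT| = 36.20 ✓; |CT| = 64.62 ✓.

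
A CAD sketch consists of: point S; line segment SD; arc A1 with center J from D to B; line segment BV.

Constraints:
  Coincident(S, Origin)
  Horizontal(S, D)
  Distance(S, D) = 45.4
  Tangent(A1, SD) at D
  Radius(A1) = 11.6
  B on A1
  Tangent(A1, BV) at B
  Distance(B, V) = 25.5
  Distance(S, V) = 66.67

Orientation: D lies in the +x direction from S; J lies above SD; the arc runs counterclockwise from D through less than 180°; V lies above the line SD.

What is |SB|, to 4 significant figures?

58.33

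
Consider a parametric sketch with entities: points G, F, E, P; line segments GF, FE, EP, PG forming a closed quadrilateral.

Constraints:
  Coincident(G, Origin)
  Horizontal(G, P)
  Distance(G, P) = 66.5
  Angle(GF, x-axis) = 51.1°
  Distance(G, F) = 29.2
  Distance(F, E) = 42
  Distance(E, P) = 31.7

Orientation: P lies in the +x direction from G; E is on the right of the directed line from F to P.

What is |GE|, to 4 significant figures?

40.78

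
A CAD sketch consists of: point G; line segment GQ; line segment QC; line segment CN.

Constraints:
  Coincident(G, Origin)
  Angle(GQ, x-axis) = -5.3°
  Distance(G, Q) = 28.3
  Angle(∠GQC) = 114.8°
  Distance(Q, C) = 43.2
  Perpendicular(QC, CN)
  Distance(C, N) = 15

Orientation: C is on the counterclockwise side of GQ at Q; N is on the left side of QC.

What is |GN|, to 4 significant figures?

56.10

G is at the origin; GQ runs at -5.3° with length 28.3, so Q = 28.3·(cos -5.3°, sin -5.3°) = (28.18, -2.614). ∠GQC = 114.8°, so QC runs at -5.3° + (180° − 114.8°) = 59.90° from the x-axis; with |QC| = 43.2, C = Q + 43.2·(cos 59.90°, sin 59.90°) = (49.84, 34.76). The perpendicularity gives CN at right angles to QC; with |CN| = 15.0 on the left of QC, N = C + 15.0·(-0.8652, 0.5015) = (36.87, 42.28). Then |GN| = |N − G| = 56.10.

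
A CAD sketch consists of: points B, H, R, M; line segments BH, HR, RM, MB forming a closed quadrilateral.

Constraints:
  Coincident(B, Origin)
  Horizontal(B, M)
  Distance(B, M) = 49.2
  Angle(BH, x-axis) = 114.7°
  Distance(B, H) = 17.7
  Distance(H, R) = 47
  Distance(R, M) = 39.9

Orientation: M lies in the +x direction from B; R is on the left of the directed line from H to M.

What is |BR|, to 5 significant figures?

50.775

B is at the origin; B and M share the same y with |BM| = 49.2 and M in +x, so M = (49.2, 0). BH runs at 114.7° with |BH| = 17.7, so H = (-7.3962, 16.081). R is determined by |HR| = 47.0 and |RM| = 39.9 together: it lies at the intersection of circle(H, 47.0) and circle(M, 39.9). With |HM| = 58.836, the foot of the radical line on HM is 34.661 from H and the perpendicular offset is √(47.0² − 34.661²) = 31.742. Taking the left-of-HM solution: R = (34.621, 37.141).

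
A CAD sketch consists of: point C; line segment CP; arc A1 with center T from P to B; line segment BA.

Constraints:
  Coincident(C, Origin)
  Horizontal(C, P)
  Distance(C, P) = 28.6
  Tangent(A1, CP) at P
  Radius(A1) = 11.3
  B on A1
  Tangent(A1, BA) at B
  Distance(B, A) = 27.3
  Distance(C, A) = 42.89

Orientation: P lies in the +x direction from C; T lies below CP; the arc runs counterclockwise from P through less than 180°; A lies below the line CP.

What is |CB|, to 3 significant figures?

20.8

C is at the origin; CP is horizontal with |CP| = 28.6 and P on the +x side, so P = (28.6, 0.00). The tangent condition forces TP to be normal to CP, so T = P + (0, -11.3) = (28.6, -11.3). Since TB ⟂ BA (tangency), |TA| = √(11.3² + 27.3²) = 29.5 regardless of where B sits on A1. So A lies on both circle(C, 42.89) and circle(T, 29.5); the below-CP intersection is A = (18.1, -38.9). B is the foot of the tangent from A: B = (17.3, -11.6).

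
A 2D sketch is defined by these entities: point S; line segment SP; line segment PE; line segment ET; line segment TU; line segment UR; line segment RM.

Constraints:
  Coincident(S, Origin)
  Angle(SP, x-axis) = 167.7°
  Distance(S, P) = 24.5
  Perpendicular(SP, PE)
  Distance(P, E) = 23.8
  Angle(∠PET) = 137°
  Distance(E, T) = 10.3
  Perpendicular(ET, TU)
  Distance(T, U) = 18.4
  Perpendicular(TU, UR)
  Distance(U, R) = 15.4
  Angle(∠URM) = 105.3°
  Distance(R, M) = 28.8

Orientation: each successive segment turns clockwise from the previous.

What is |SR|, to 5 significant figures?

16.354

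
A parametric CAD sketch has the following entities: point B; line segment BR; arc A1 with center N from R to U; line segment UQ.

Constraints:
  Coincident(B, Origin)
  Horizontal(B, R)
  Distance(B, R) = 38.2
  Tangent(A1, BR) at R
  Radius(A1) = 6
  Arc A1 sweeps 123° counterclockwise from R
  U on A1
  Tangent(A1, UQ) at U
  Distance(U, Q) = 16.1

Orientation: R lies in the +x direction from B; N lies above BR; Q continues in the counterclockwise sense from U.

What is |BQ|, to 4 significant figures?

41.31

On A1, R sits at bearing -90° from N; a 123° counterclockwise sweep puts U at bearing 33°, so U = N + 6.0·(cos 33°, sin 33°) = (43.23, 9.268). Since A1 is tangent to UQ there, NU ⟂ UQ, so UQ runs along (−sin 33°, cos 33°); with |UQ| = 16.1, Q = (34.46, 22.77). Then |BQ| = |Q − B| = 41.31.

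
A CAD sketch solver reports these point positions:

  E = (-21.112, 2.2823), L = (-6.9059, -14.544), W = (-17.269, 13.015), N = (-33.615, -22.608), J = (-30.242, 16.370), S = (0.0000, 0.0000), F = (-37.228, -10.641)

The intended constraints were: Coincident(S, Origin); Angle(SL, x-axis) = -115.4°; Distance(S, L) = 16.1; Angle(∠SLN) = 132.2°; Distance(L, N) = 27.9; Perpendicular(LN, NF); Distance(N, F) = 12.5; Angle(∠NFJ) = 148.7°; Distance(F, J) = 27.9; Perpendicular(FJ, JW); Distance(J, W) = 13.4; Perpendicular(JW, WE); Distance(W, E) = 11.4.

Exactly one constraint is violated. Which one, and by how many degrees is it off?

Perpendicular(JW, WE) — off by 5.20°.

S = (0.00, 0.00) ✓; SL at -115.4° ✓; |SL| = 16.10 ✓; ∠SLN = 132.2° ✓; |LN| = 27.90 ✓; ∠(LN, NF) = 90.00° ✓; |NF| = 12.50 ✓; ∠NFJ = 148.7° ✓; |FJ| = 27.90 ✓; ∠(FJ, JW) = 90.00° ✓; |JW| = 13.40 ✓; ∠(JW, WE) = 95.20° ✗; |WE| = 11.40 ✓.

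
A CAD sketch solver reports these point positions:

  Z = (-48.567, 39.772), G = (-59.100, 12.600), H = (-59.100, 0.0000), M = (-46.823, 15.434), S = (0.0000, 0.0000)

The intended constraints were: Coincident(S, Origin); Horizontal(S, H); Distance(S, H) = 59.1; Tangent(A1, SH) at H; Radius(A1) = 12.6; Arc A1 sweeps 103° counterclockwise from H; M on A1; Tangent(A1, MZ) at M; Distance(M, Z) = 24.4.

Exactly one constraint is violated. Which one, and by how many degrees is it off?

Tangent(A1, MZ) at M — off by 8.90°.

S = (0.00, 0.00) ✓; S.y = 0.00, H.y = 0.00 ✓; |SH| = 59.10 ✓; ∠(GH, HS) = 90.00° ✓; |GH| = 12.60 ✓; bearing(G→M) − bearing(G→H) = 103.0° ✓; |GM| = 12.60 ✓; ∠(GM, MZ) = 98.90° ✗; |MZ| = 24.40 ✓.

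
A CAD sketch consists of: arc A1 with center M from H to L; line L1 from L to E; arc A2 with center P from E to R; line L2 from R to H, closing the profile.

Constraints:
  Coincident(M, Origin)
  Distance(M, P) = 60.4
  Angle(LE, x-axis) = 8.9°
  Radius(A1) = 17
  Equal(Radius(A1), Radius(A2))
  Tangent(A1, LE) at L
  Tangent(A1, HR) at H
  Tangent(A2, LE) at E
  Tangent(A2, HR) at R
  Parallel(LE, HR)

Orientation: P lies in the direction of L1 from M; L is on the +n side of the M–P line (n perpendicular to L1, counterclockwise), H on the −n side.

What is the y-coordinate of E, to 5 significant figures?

26.140

Tangency of A1 to both parallel lines with radius 17.0 puts L and H at M ± 17.0·n: L = (-2.6301, 16.795), H = (2.6301, -16.795). Equal radii place E and R the same way about P: E = P + 17.0·n = (57.043, 26.140), R = P − 17.0·n = (62.303, -7.4508). So E.y = 26.140.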